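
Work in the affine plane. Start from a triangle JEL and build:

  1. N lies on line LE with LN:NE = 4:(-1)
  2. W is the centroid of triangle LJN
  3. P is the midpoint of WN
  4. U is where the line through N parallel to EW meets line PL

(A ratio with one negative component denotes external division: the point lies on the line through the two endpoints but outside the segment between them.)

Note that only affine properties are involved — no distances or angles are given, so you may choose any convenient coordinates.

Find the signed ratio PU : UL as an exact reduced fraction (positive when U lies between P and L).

PU:UL = -1/8

Choose coordinates J = (0, 0), E = (1, 0), L = (0, 1).
1. N lies on line LE with LN:NE = 4:(-1) ⇒ N = (4/3, -1/3)
2. W is the centroid of triangle LJN ⇒ W = (4/9, 2/9)
3. P is the midpoint of WN ⇒ P = (8/9, -1/18)
4. U is where the line through N parallel to EW meets line PL ⇒ U = (64/63, -13/63)
U = P + t·(L−P) with t = -1/7, so PU:UL = t:(1−t) = -1/7:8/7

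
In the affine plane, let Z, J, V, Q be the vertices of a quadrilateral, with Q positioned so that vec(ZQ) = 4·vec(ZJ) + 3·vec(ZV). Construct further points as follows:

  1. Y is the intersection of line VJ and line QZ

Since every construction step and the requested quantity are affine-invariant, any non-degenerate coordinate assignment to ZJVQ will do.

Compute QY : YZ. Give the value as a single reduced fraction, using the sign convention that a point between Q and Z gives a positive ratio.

Choose coordinates Z = (0, 0), J = (1, 0), V = (0, 1), Q = (4, 3).
1. Y is the intersection of line VJ and line QZ ⇒ Y = (4/7, 3/7)
Y = Q + t·(Z−Q) with t = 6/7, so QY:YZ = t:(1−t) = 6/7:1/7

QY:YZ = 6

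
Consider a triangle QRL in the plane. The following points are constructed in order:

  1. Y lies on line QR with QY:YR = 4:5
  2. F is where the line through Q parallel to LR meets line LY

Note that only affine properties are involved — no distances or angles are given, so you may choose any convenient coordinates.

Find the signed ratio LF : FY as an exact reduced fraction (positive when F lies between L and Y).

LF:FY = -9/4

Work in coordinates with Q = (0, 0), R = (1, 0), L = (0, 1).
1. Y lies on line QR with QY:YR = 4:5 ⇒ Y = (4/9, 0)
2. F is where the line through Q parallel to LR meets line LY ⇒ F = (4/5, -4/5)
F = L + t·(Y−L) with t = 9/5, so LF:FY = t:(1−t) = 9/5:-4/5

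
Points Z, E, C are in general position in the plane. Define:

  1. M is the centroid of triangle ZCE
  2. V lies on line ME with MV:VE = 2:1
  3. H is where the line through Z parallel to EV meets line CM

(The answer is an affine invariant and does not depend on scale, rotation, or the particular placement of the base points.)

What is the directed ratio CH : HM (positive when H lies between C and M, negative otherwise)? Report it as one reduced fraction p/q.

CH:HM = -2

Set Z = (0, 0), E = (1, 0), C = (0, 1); any affine frame gives the same invariant.
1. M is the centroid of triangle ZCE ⇒ M = (1/3, 1/3)
2. V lies on line ME with MV:VE = 2:1 ⇒ V = (7/9, 1/9)
3. H is where the line through Z parallel to EV meets line CM ⇒ H = (2/3, -1/3)
H = C + t·(M−C) with t = 2, so CH:HM = t:(1−t) = 2:-1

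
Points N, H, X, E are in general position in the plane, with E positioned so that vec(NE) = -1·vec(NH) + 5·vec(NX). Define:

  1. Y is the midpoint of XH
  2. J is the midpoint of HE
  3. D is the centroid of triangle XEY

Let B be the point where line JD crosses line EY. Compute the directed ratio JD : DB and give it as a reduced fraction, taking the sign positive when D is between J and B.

JD:DB = -5/2

Choose coordinates N = (0, 0), H = (1, 0), X = (0, 1), E = (-1, 5).
1. Y is the midpoint of XH ⇒ Y = (1/2, 1/2)
2. J is the midpoint of HE ⇒ J = (0, 5/2)
3. D is the centroid of triangle XEY ⇒ D = (-1/6, 13/6)
line JD meets EY at B = (-1/10, 23/10)
D = J + t·(B−J) with t = 5/3, so JD:DB = 5/3:-2/3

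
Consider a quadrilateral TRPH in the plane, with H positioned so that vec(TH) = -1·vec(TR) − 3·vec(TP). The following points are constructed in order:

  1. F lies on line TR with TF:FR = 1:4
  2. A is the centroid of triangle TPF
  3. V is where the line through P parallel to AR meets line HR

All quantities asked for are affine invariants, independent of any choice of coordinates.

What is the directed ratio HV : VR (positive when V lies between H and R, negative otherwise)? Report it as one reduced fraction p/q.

HV:VR = -61/9

Work in coordinates with T = (0, 0), R = (1, 0), P = (0, 1), H = (-1, -3).
1. F lies on line TR with TF:FR = 1:4 ⇒ F = (1/5, 0)
2. A is the centroid of triangle TPF ⇒ A = (1/15, 1/3)
3. V is where the line through P parallel to AR meets line HR ⇒ V = (35/26, 27/52)
V = H + t·(R−H) with t = 61/52, so HV:VR = t:(1−t) = 61/52:-9/52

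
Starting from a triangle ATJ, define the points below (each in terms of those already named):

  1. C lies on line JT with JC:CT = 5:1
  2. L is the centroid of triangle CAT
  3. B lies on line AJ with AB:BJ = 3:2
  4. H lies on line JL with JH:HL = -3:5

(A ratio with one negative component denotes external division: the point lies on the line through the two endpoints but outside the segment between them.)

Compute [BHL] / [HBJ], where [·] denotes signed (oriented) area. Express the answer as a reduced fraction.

Work in coordinates with A = (0, 0), T = (1, 0), J = (0, 1).
1. C lies on line JT with JC:CT = 5:1 ⇒ C = (5/6, 1/6)
2. L is the centroid of triangle CAT ⇒ L = (11/18, 1/18)
3. B lies on line AJ with AB:BJ = 3:2 ⇒ B = (0, 3/5)
4. H lies on line JL with JH:HL = -3:5 ⇒ H = (-11/12, 29/12)
2·[BHL] = -11/18, 2·[HBJ] = 11/30
[BHL]:[HBJ] = -11/18:11/30 = -5/3

[BHL]:[HBJ] = -5/3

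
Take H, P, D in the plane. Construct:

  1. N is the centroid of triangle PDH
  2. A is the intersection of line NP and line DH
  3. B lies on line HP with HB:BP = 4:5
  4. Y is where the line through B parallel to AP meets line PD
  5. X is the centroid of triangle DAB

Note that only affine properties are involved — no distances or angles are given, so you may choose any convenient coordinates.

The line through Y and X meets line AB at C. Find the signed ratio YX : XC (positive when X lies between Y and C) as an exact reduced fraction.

YX:XC = 19/6

Assign H = (0, 0), P = (1, 0), D = (0, 1) — the answer is frame-independent, so this choice is without loss of generality.
1. N is the centroid of triangle PDH ⇒ N = (1/3, 1/3)
2. A is the intersection of line NP and line DH ⇒ A = (0, 1/2)
3. B lies on line HP with HB:BP = 4:5 ⇒ B = (4/9, 0)
4. Y is where the line through B parallel to AP meets line PD ⇒ Y = (14/9, -5/9)
5. X is the centroid of triangle DAB ⇒ X = (4/27, 1/2)
line YX meets AB at C = (-8/27, 5/6)
X = Y + t·(C−Y) with t = 19/25, so YX:XC = 19/25:6/25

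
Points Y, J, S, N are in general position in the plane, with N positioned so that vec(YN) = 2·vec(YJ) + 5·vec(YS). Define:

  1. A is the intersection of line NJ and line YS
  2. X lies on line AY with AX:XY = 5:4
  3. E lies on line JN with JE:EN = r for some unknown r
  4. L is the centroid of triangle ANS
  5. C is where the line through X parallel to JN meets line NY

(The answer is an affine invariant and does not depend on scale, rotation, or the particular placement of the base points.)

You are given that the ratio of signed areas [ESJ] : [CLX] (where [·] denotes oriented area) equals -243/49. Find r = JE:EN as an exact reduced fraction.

Work in coordinates with Y = (0, 0), J = (1, 0), S = (0, 1), N = (2, 5).
1. A is the intersection of line NJ and line YS ⇒ A = (0, -5)
2. X lies on line AY with AX:XY = 5:4 ⇒ X = (0, -20/9)
3. With JE:EN = r, write λ = r/(r+1) so E = J + λ·(N−J); E is affine-linear in λ
4. L is the centroid of triangle ANS ⇒ L = (2/3, 1/3)
5. C is where the line through X parallel to JN meets line NY ⇒ C = (8/9, 20/9)
Every point depending on E is an affine combination of E and λ-independent points, so each such coordinate is linear in λ; the λ² term in each signed area is a multiple of (N−J)×(N−J) = 0, so 2·[ESJ] and 2·[CLX] are each linear in λ. Evaluating at λ=0 and λ=1:
  2·[ESJ] = 6·λ,   2·[CLX] = -56/81
So [ESJ]:[CLX] = (6·λ) / (-56/81). Setting this equal to -243/49:
  6·λ = -243/49·(-56/81)  ⇒  λ = 4/7
Then r = λ/(1−λ) = (4/7)/(3/7) = 4/3. Check: with r = 4/3, E = (11/7, 20/7) and [ESJ]:[CLX] = -243/49 as required.

r = 4/3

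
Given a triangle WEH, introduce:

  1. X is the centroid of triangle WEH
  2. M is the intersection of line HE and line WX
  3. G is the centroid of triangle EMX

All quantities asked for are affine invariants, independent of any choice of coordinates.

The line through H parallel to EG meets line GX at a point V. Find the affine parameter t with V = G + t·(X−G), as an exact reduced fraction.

t = -2

Set W = (0, 0), E = (1, 0), H = (0, 1); any affine frame gives the same invariant.
1. X is the centroid of triangle WEH ⇒ X = (1/3, 1/3)
2. M is the intersection of line HE and line WX ⇒ M = (1/2, 1/2)
3. G is the centroid of triangle EMX ⇒ G = (11/18, 5/18)
through H parallel to EG: direction (-7/18, 5/18); meets GX at V = (7/6, 1/6)
V = G + t·(X−G) with t = -2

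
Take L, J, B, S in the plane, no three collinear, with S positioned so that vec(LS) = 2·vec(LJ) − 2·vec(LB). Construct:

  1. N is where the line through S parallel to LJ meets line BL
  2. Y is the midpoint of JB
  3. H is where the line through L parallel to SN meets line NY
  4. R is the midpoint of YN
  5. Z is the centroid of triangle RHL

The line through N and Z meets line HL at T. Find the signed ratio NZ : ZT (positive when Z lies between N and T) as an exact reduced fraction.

NZ:ZT = 7

Work in coordinates with L = (0, 0), J = (1, 0), B = (0, 1), S = (2, -2).
1. N is where the line through S parallel to LJ meets line BL ⇒ N = (0, -2)
2. Y is the midpoint of JB ⇒ Y = (1/2, 1/2)
3. H is where the line through L parallel to SN meets line NY ⇒ H = (2/5, 0)
4. R is the midpoint of YN ⇒ R = (1/4, -3/4)
5. Z is the centroid of triangle RHL ⇒ Z = (13/60, -1/4)
line NZ meets HL at T = (26/105, 0)
Z = N + t·(T−N) with t = 7/8, so NZ:ZT = 7/8:1/8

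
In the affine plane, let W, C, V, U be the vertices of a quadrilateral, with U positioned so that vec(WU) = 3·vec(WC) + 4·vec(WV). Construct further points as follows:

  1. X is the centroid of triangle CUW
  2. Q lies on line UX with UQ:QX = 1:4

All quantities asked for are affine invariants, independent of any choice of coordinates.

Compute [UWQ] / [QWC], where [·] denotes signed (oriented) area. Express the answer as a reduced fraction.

Assign W = (0, 0), C = (1, 0), V = (0, 1), U = (3, 4) — the answer is frame-independent, so this choice is without loss of generality.
1. X is the centroid of triangle CUW ⇒ X = (4/3, 4/3)
2. Q lies on line UX with UQ:QX = 1:4 ⇒ Q = (8/3, 52/15)
2·[UWQ] = 4/15, 2·[QWC] = 52/15
[UWQ]:[QWC] = 4/15:52/15 = 1/13

[UWQ]:[QWC] = 1/13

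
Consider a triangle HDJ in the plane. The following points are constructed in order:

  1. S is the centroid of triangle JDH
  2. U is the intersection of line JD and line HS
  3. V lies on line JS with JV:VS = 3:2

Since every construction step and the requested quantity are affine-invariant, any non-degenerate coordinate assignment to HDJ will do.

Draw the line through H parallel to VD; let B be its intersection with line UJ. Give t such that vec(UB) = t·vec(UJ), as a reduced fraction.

t = -7

Work in coordinates with H = (0, 0), D = (1, 0), J = (0, 1).
1. S is the centroid of triangle JDH ⇒ S = (1/3, 1/3)
2. U is the intersection of line JD and line HS ⇒ U = (1/2, 1/2)
3. V lies on line JS with JV:VS = 3:2 ⇒ V = (1/5, 3/5)
through H parallel to VD: direction (4/5, -3/5); meets UJ at B = (4, -3)
B = U + t·(J−U) with t = -7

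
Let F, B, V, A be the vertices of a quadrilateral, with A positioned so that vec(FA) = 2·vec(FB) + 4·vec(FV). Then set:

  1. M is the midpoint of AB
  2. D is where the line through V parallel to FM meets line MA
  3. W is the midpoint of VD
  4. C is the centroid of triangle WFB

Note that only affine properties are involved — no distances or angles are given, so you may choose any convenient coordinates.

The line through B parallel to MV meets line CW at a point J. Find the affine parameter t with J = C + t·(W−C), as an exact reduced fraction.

Set F = (0, 0), B = (1, 0), V = (0, 1), A = (2, 4); any affine frame gives the same invariant.
1. M is the midpoint of AB ⇒ M = (3/2, 2)
2. D is where the line through V parallel to FM meets line MA ⇒ D = (15/8, 7/2)
3. W is the midpoint of VD ⇒ W = (15/16, 9/4)
4. C is the centroid of triangle WFB ⇒ C = (31/48, 3/4)
through B parallel to MV: direction (-3/2, -1); meets CW at J = (20/47, -18/47)
J = C + t·(W−C) with t = -71/94

t = -71/94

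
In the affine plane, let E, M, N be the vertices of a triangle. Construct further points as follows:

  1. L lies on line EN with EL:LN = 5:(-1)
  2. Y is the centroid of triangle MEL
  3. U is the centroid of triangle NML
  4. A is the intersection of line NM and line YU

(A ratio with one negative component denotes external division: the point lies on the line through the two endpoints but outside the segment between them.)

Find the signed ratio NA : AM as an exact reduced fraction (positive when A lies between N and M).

Choose coordinates E = (0, 0), M = (1, 0), N = (0, 1).
1. L lies on line EN with EL:LN = 5:(-1) ⇒ L = (0, 5/4)
2. Y is the centroid of triangle MEL ⇒ Y = (1/3, 5/12)
3. U is the centroid of triangle NML ⇒ U = (1/3, 3/4)
4. A is the intersection of line NM and line YU ⇒ A = (1/3, 2/3)
A = N + t·(M−N) with t = 1/3, so NA:AM = t:(1−t) = 1/3:2/3

NA:AM = 1/2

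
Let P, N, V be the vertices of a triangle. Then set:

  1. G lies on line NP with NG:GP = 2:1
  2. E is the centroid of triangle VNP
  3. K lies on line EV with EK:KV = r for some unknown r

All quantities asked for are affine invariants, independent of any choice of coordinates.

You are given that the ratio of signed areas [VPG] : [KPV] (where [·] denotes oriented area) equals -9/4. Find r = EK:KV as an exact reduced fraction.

r = 5/4

Set P = (0, 0), N = (1, 0), V = (0, 1); any affine frame gives the same invariant.
1. G lies on line NP with NG:GP = 2:1 ⇒ G = (1/3, 0)
2. E is the centroid of triangle VNP ⇒ E = (1/3, 1/3)
3. With EK:KV = r, write λ = r/(r+1) so K = E + λ·(V−E); K is affine-linear in λ
Every point depending on K is an affine combination of K and λ-independent points, so each such coordinate is linear in λ; the λ² term in each signed area is a multiple of (V−E)×(V−E) = 0, so 2·[VPG] and 2·[KPV] are each linear in λ. Evaluating at λ=0 and λ=1:
  2·[VPG] = 1/3,   2·[KPV] = 1/3·λ − 1/3
So [VPG]:[KPV] = (1/3) / (1/3·λ − 1/3). Setting this equal to -9/4:
  1/3 = -9/4·(1/3·λ − 1/3)  ⇒  λ = 5/9
Then r = λ/(1−λ) = (5/9)/(4/9) = 5/4. Check: with r = 5/4, K = (4/27, 19/27) and [VPG]:[KPV] = -9/4 as required.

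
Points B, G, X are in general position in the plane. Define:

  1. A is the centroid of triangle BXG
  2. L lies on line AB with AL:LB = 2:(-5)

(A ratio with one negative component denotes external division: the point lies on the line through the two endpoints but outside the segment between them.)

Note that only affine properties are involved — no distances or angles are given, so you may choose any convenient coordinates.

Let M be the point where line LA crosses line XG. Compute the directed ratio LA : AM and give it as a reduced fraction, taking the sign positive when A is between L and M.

LA:AM = -4/3

Choose coordinates B = (0, 0), G = (1, 0), X = (0, 1).
1. A is the centroid of triangle BXG ⇒ A = (1/3, 1/3)
2. L lies on line AB with AL:LB = 2:(-5) ⇒ L = (5/9, 5/9)
line LA meets XG at M = (1/2, 1/2)
A = L + t·(M−L) with t = 4, so LA:AM = 4:-3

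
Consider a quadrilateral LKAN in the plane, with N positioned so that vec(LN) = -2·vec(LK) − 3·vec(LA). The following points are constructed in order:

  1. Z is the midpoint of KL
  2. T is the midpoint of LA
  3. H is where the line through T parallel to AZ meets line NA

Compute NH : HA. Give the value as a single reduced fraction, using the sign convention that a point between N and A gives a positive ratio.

NH:HA = 15

Assign L = (0, 0), K = (1, 0), A = (0, 1), N = (-2, -3) — the answer is frame-independent, so this choice is without loss of generality.
1. Z is the midpoint of KL ⇒ Z = (1/2, 0)
2. T is the midpoint of LA ⇒ T = (0, 1/2)
3. H is where the line through T parallel to AZ meets line NA ⇒ H = (-1/8, 3/4)
H = N + t·(A−N) with t = 15/16, so NH:HA = t:(1−t) = 15/16:1/16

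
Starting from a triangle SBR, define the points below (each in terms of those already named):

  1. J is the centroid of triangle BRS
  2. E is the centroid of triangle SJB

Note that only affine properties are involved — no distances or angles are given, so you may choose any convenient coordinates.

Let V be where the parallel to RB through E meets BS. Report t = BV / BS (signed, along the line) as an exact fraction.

t = 4/9

Work in coordinates with S = (0, 0), B = (1, 0), R = (0, 1).
1. J is the centroid of triangle BRS ⇒ J = (1/3, 1/3)
2. E is the centroid of triangle SJB ⇒ E = (4/9, 1/9)
through E parallel to RB: direction (1, -1); meets BS at V = (5/9, 0)
V = B + t·(S−B) with t = 4/9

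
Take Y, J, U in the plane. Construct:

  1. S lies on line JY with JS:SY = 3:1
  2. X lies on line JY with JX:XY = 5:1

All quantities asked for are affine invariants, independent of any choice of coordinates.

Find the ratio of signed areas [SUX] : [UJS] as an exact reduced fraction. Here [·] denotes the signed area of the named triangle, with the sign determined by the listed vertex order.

Choose coordinates Y = (0, 0), J = (1, 0), U = (0, 1).
1. S lies on line JY with JS:SY = 3:1 ⇒ S = (1/4, 0)
2. X lies on line JY with JX:XY = 5:1 ⇒ X = (1/6, 0)
2·[SUX] = 1/12, 2·[UJS] = -3/4
[SUX]:[UJS] = 1/12:-3/4 = -1/9

[SUX]:[UJS] = -1/9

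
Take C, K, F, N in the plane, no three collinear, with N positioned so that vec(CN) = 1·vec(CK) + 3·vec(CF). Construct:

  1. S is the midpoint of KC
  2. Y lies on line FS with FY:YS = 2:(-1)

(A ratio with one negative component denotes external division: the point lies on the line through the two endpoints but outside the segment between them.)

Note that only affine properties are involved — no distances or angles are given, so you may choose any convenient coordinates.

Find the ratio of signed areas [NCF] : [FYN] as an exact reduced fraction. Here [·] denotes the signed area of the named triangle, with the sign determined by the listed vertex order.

[NCF]:[FYN] = -1/4

Work in coordinates with C = (0, 0), K = (1, 0), F = (0, 1), N = (1, 3).
1. S is the midpoint of KC ⇒ S = (1/2, 0)
2. Y lies on line FS with FY:YS = 2:(-1) ⇒ Y = (1, -1)
2·[NCF] = -1, 2·[FYN] = 4
[NCF]:[FYN] = -1:4 = -1/4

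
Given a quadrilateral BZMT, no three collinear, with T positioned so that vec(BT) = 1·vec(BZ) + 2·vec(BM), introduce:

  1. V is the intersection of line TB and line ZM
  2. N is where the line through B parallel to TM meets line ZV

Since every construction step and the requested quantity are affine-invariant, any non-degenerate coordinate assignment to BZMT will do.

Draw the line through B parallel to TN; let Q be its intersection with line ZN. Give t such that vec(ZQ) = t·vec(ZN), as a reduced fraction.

t = 3/2

Work in coordinates with B = (0, 0), Z = (1, 0), M = (0, 1), T = (1, 2).
1. V is the intersection of line TB and line ZM ⇒ V = (1/3, 2/3)
2. N is where the line through B parallel to TM meets line ZV ⇒ N = (1/2, 1/2)
through B parallel to TN: direction (-1/2, -3/2); meets ZN at Q = (1/4, 3/4)
Q = Z + t·(N−Z) with t = 3/2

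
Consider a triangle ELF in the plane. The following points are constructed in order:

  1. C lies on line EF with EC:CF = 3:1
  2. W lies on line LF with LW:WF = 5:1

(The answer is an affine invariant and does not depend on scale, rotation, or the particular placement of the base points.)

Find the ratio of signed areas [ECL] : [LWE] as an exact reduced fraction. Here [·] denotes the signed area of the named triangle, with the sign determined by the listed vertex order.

[ECL]:[LWE] = -9/10

Choose coordinates E = (0, 0), L = (1, 0), F = (0, 1).
1. C lies on line EF with EC:CF = 3:1 ⇒ C = (0, 3/4)
2. W lies on line LF with LW:WF = 5:1 ⇒ W = (1/6, 5/6)
2·[ECL] = -3/4, 2·[LWE] = 5/6
[ECL]:[LWE] = -3/4:5/6 = -9/10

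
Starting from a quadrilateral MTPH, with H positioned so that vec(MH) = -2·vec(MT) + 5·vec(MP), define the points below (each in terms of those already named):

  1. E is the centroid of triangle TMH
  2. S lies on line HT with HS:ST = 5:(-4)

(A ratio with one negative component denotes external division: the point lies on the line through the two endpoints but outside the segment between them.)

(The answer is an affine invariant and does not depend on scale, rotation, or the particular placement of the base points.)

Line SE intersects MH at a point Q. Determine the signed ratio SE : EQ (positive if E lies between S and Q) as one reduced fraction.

Work in coordinates with M = (0, 0), T = (1, 0), P = (0, 1), H = (-2, 5).
1. E is the centroid of triangle TMH ⇒ E = (-1/3, 5/3)
2. S lies on line HT with HS:ST = 5:(-4) ⇒ S = (13, -20)
line SE meets MH at Q = (-9/7, 45/14)
E = S + t·(Q−S) with t = 14/15, so SE:EQ = 14/15:1/15

SE:EQ = 14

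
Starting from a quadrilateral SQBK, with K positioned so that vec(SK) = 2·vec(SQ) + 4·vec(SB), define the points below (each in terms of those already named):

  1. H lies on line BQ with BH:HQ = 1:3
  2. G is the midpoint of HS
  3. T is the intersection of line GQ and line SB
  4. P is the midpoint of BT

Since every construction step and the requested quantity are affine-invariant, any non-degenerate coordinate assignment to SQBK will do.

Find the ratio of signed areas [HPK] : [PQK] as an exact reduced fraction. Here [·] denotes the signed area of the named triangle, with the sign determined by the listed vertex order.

Assign S = (0, 0), Q = (1, 0), B = (0, 1), K = (2, 4) — the answer is frame-independent, so this choice is without loss of generality.
1. H lies on line BQ with BH:HQ = 1:3 ⇒ H = (1/4, 3/4)
2. G is the midpoint of HS ⇒ G = (1/8, 3/8)
3. T is the intersection of line GQ and line SB ⇒ T = (0, 3/7)
4. P is the midpoint of BT ⇒ P = (0, 5/7)
2·[HPK] = -3/4, 2·[PQK] = 33/7
[HPK]:[PQK] = -3/4:33/7 = -7/44

[HPK]:[PQK] = -7/44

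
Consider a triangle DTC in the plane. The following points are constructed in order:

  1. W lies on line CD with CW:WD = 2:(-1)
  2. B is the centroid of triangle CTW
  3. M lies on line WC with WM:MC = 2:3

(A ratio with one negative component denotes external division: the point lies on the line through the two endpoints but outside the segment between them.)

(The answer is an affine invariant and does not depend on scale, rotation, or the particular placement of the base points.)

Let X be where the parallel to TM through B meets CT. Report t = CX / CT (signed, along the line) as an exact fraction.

t = 8/9

Choose coordinates D = (0, 0), T = (1, 0), C = (0, 1).
1. W lies on line CD with CW:WD = 2:(-1) ⇒ W = (0, -1)
2. B is the centroid of triangle CTW ⇒ B = (1/3, 0)
3. M lies on line WC with WM:MC = 2:3 ⇒ M = (0, -1/5)
through B parallel to TM: direction (-1, -1/5); meets CT at X = (8/9, 1/9)
X = C + t·(T−C) with t = 8/9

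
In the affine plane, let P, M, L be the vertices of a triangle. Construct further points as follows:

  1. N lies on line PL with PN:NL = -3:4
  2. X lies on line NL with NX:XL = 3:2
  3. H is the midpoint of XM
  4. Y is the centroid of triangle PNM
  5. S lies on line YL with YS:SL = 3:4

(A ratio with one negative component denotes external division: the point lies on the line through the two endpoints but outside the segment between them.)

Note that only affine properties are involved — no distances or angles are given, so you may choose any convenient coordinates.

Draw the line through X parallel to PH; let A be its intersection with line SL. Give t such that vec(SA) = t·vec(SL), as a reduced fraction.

t = -5/9

Choose coordinates P = (0, 0), M = (1, 0), L = (0, 1).
1. N lies on line PL with PN:NL = -3:4 ⇒ N = (0, -3)
2. X lies on line NL with NX:XL = 3:2 ⇒ X = (0, -3/5)
3. H is the midpoint of XM ⇒ H = (1/2, -3/10)
4. Y is the centroid of triangle PNM ⇒ Y = (1/3, -1)
5. S lies on line YL with YS:SL = 3:4 ⇒ S = (4/21, -1/7)
through X parallel to PH: direction (1/2, -3/10); meets SL at A = (8/27, -7/9)
A = S + t·(L−S) with t = -5/9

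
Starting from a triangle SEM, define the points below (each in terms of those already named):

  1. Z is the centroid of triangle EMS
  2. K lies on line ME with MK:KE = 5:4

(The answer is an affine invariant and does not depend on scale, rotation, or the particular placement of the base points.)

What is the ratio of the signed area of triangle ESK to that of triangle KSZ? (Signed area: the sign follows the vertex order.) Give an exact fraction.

Work in coordinates with S = (0, 0), E = (1, 0), M = (0, 1).
1. Z is the centroid of triangle EMS ⇒ Z = (1/3, 1/3)
2. K lies on line ME with MK:KE = 5:4 ⇒ K = (5/9, 4/9)
2·[ESK] = -4/9, 2·[KSZ] = -1/27
[ESK]:[KSZ] = -4/9:-1/27 = 12

[ESK]:[KSZ] = 12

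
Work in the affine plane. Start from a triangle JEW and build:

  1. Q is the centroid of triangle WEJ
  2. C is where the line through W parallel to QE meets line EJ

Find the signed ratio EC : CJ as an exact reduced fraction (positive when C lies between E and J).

Choose coordinates J = (0, 0), E = (1, 0), W = (0, 1).
1. Q is the centroid of triangle WEJ ⇒ Q = (1/3, 1/3)
2. C is where the line through W parallel to QE meets line EJ ⇒ C = (2, 0)
C = E + t·(J−E) with t = -1, so EC:CJ = t:(1−t) = -1:2

EC:CJ = -1/2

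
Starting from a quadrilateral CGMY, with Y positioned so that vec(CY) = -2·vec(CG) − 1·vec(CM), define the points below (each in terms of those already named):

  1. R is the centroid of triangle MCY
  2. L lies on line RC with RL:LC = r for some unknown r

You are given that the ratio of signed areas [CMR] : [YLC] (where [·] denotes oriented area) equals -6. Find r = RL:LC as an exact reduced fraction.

r = 5

Set C = (0, 0), G = (1, 0), M = (0, 1), Y = (-2, -1); any affine frame gives the same invariant.
1. R is the centroid of triangle MCY ⇒ R = (-2/3, 0)
2. With RL:LC = r, write λ = r/(r+1) so L = R + λ·(C−R); L is affine-linear in λ
Every point depending on L is an affine combination of L and λ-independent points, so each such coordinate is linear in λ; the λ² term in each signed area is a multiple of (C−R)×(C−R) = 0, so 2·[CMR] and 2·[YLC] are each linear in λ. Evaluating at λ=0 and λ=1:
  2·[CMR] = 2/3,   2·[YLC] = 2/3·λ − 2/3
So [CMR]:[YLC] = (2/3) / (2/3·λ − 2/3). Setting this equal to -6:
  2/3 = -6·(2/3·λ − 2/3)  ⇒  λ = 5/6
Then r = λ/(1−λ) = (5/6)/(1/6) = 5. Check: with r = 5, L = (-1/9, 0) and [CMR]:[YLC] = -6 as required.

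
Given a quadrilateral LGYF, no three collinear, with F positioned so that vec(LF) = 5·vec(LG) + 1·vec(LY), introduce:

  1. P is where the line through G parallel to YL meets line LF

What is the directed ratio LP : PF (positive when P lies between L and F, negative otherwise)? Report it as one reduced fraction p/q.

Set L = (0, 0), G = (1, 0), Y = (0, 1), F = (5, 1); any affine frame gives the same invariant.
1. P is where the line through G parallel to YL meets line LF ⇒ P = (1, 1/5)
P = L + t·(F−L) with t = 1/5, so LP:PF = t:(1−t) = 1/5:4/5

LP:PF = 1/4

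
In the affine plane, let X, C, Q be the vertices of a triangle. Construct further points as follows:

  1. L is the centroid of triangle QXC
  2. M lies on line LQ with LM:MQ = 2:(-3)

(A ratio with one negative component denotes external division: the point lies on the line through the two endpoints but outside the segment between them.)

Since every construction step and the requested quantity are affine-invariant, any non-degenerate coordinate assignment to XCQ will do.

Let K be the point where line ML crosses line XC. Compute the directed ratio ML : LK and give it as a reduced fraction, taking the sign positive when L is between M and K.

Choose coordinates X = (0, 0), C = (1, 0), Q = (0, 1).
1. L is the centroid of triangle QXC ⇒ L = (1/3, 1/3)
2. M lies on line LQ with LM:MQ = 2:(-3) ⇒ M = (1, -1)
line ML meets XC at K = (1/2, 0)
L = M + t·(K−M) with t = 4/3, so ML:LK = 4/3:-1/3

ML:LK = -4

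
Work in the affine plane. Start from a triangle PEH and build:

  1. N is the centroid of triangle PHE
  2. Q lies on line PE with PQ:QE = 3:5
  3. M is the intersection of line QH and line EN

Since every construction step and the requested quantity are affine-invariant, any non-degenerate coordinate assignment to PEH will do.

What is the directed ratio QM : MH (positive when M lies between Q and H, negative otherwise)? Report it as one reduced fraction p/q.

Assign P = (0, 0), E = (1, 0), H = (0, 1) — the answer is frame-independent, so this choice is without loss of generality.
1. N is the centroid of triangle PHE ⇒ N = (1/3, 1/3)
2. Q lies on line PE with PQ:QE = 3:5 ⇒ Q = (3/8, 0)
3. M is the intersection of line QH and line EN ⇒ M = (3/13, 5/13)
M = Q + t·(H−Q) with t = 5/13, so QM:MH = t:(1−t) = 5/13:8/13

QM:MH = 5/8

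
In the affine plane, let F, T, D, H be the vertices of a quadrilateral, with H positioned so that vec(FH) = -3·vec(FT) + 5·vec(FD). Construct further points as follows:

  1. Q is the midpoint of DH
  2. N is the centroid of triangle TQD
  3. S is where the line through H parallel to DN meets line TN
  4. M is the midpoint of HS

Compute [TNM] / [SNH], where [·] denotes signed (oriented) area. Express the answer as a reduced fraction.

[TNM]:[SNH] = -1/4

Choose coordinates F = (0, 0), T = (1, 0), D = (0, 1), H = (-3, 5).
1. Q is the midpoint of DH ⇒ Q = (-3/2, 3)
2. N is the centroid of triangle TQD ⇒ N = (-1/6, 4/3)
3. S is where the line through H parallel to DN meets line TN ⇒ S = (-5/2, 4)
4. M is the midpoint of HS ⇒ M = (-11/4, 9/2)
2·[TNM] = -1/4, 2·[SNH] = 1
[TNM]:[SNH] = -1/4:1 = -1/4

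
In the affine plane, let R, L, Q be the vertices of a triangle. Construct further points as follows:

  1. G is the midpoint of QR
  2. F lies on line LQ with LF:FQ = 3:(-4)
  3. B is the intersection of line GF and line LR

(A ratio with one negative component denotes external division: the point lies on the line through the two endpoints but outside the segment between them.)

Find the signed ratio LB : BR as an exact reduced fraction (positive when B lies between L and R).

Assign R = (0, 0), L = (1, 0), Q = (0, 1) — the answer is frame-independent, so this choice is without loss of generality.
1. G is the midpoint of QR ⇒ G = (0, 1/2)
2. F lies on line LQ with LF:FQ = 3:(-4) ⇒ F = (4, -3)
3. B is the intersection of line GF and line LR ⇒ B = (4/7, 0)
B = L + t·(R−L) with t = 3/7, so LB:BR = t:(1−t) = 3/7:4/7

LB:BR = 3/4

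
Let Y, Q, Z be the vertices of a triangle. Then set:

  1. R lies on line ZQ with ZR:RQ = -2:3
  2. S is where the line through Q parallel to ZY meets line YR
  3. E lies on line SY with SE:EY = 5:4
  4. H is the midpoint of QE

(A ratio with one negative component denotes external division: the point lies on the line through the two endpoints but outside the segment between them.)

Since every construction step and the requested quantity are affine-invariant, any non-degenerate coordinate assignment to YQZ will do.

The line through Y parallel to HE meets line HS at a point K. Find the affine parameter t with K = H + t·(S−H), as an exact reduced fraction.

Work in coordinates with Y = (0, 0), Q = (1, 0), Z = (0, 1).
1. R lies on line ZQ with ZR:RQ = -2:3 ⇒ R = (-2, 3)
2. S is where the line through Q parallel to ZY meets line YR ⇒ S = (1, -3/2)
3. E lies on line SY with SE:EY = 5:4 ⇒ E = (4/9, -2/3)
4. H is the midpoint of QE ⇒ H = (13/18, -1/3)
through Y parallel to HE: direction (-5/18, -1/3); meets HS at K = (1/2, 3/5)
K = H + t·(S−H) with t = -4/5

t = -4/5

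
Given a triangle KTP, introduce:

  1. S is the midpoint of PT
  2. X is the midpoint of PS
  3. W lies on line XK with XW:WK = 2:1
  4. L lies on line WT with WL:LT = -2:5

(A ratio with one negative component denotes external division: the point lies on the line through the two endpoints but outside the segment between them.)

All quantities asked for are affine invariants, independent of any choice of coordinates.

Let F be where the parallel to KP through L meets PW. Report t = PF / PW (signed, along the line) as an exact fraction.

Set K = (0, 0), T = (1, 0), P = (0, 1); any affine frame gives the same invariant.
1. S is the midpoint of PT ⇒ S = (1/2, 1/2)
2. X is the midpoint of PS ⇒ X = (1/4, 3/4)
3. W lies on line XK with XW:WK = 2:1 ⇒ W = (1/12, 1/4)
4. L lies on line WT with WL:LT = -2:5 ⇒ L = (-19/36, 5/12)
through L parallel to KP: direction (0, 1); meets PW at F = (-19/36, 23/4)
F = P + t·(W−P) with t = -19/3

t = -19/3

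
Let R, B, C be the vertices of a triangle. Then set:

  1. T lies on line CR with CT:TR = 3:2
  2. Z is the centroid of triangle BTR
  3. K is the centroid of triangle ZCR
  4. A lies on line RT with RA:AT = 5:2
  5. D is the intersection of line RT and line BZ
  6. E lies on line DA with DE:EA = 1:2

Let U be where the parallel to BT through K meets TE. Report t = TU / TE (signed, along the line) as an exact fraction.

Assign R = (0, 0), B = (1, 0), C = (0, 1) — the answer is frame-independent, so this choice is without loss of generality.
1. T lies on line CR with CT:TR = 3:2 ⇒ T = (0, 2/5)
2. Z is the centroid of triangle BTR ⇒ Z = (1/3, 2/15)
3. K is the centroid of triangle ZCR ⇒ K = (1/9, 17/45)
4. A lies on line RT with RA:AT = 5:2 ⇒ A = (0, 2/7)
5. D is the intersection of line RT and line BZ ⇒ D = (0, 1/5)
6. E lies on line DA with DE:EA = 1:2 ⇒ E = (0, 8/35)
through K parallel to BT: direction (-1, 2/5); meets TE at U = (0, 19/45)
U = T + t·(E−T) with t = -7/54

t = -7/54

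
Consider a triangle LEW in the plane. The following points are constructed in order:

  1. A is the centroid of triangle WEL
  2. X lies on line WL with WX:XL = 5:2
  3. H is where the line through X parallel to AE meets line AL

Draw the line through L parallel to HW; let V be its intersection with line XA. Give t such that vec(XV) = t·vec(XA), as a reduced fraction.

t = -8/41

Set L = (0, 0), E = (1, 0), W = (0, 1); any affine frame gives the same invariant.
1. A is the centroid of triangle WEL ⇒ A = (1/3, 1/3)
2. X lies on line WL with WX:XL = 5:2 ⇒ X = (0, 2/7)
3. H is where the line through X parallel to AE meets line AL ⇒ H = (4/21, 4/21)
through L parallel to HW: direction (-4/21, 17/21); meets XA at V = (-8/123, 34/123)
V = X + t·(A−X) with t = -8/41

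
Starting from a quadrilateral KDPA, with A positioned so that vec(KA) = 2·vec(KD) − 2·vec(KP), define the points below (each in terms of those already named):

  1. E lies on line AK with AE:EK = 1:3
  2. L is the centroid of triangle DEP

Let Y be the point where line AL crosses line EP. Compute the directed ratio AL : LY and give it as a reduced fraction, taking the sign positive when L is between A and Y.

AL:LY = 1/2

Assign K = (0, 0), D = (1, 0), P = (0, 1), A = (2, -2) — the answer is frame-independent, so this choice is without loss of generality.
1. E lies on line AK with AE:EK = 1:3 ⇒ E = (3/2, -3/2)
2. L is the centroid of triangle DEP ⇒ L = (5/6, -1/6)
line AL meets EP at Y = (-3/2, 7/2)
L = A + t·(Y−A) with t = 1/3, so AL:LY = 1/3:2/3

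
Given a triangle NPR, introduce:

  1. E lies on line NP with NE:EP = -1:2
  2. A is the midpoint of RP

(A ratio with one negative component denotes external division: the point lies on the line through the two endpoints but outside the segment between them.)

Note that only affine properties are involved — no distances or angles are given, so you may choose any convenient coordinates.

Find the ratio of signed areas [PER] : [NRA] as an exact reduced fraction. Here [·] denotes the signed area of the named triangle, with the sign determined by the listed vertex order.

Choose coordinates N = (0, 0), P = (1, 0), R = (0, 1).
1. E lies on line NP with NE:EP = -1:2 ⇒ E = (-1, 0)
2. A is the midpoint of RP ⇒ A = (1/2, 1/2)
2·[PER] = -2, 2·[NRA] = -1/2
[PER]:[NRA] = -2:-1/2 = 4

[PER]:[NRA] = 4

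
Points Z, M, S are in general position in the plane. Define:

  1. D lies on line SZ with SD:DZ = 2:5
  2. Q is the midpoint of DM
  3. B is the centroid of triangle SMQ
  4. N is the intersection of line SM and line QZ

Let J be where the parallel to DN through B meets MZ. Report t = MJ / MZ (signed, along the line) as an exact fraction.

t = -29/75

Work in coordinates with Z = (0, 0), M = (1, 0), S = (0, 1).
1. D lies on line SZ with SD:DZ = 2:5 ⇒ D = (0, 5/7)
2. Q is the midpoint of DM ⇒ Q = (1/2, 5/14)
3. B is the centroid of triangle SMQ ⇒ B = (1/2, 19/42)
4. N is the intersection of line SM and line QZ ⇒ N = (7/12, 5/12)
through B parallel to DN: direction (7/12, -25/84); meets MZ at J = (104/75, 0)
J = M + t·(Z−M) with t = -29/75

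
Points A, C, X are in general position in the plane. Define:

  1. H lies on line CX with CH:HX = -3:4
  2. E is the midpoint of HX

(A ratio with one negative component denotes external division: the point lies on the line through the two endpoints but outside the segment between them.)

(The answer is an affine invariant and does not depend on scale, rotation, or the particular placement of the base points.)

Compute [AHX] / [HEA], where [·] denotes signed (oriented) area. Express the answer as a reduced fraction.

Work in coordinates with A = (0, 0), C = (1, 0), X = (0, 1).
1. H lies on line CX with CH:HX = -3:4 ⇒ H = (4, -3)
2. E is the midpoint of HX ⇒ E = (2, -1)
2·[AHX] = 4, 2·[HEA] = 2
[AHX]:[HEA] = 4:2 = 2

[AHX]:[HEA] = 2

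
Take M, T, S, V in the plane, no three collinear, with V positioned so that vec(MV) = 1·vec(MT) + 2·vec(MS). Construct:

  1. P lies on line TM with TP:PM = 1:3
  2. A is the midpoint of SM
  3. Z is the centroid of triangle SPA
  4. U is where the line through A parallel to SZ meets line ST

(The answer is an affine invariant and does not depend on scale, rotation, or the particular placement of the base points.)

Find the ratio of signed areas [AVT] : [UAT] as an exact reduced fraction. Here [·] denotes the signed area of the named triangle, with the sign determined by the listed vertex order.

Assign M = (0, 0), T = (1, 0), S = (0, 1), V = (1, 2) — the answer is frame-independent, so this choice is without loss of generality.
1. P lies on line TM with TP:PM = 1:3 ⇒ P = (3/4, 0)
2. A is the midpoint of SM ⇒ A = (0, 1/2)
3. Z is the centroid of triangle SPA ⇒ Z = (1/4, 1/2)
4. U is where the line through A parallel to SZ meets line ST ⇒ U = (-1/2, 3/2)
2·[AVT] = -2, 2·[UAT] = 3/4
[AVT]:[UAT] = -2:3/4 = -8/3

[AVT]:[UAT] = -8/3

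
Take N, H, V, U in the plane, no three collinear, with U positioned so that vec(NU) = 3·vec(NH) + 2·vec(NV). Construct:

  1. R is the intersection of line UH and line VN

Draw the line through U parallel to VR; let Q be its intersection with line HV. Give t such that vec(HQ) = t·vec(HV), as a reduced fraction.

t = -2

Work in coordinates with N = (0, 0), H = (1, 0), V = (0, 1), U = (3, 2).
1. R is the intersection of line UH and line VN ⇒ R = (0, -1)
through U parallel to VR: direction (0, -2); meets HV at Q = (3, -2)
Q = H + t·(V−H) with t = -2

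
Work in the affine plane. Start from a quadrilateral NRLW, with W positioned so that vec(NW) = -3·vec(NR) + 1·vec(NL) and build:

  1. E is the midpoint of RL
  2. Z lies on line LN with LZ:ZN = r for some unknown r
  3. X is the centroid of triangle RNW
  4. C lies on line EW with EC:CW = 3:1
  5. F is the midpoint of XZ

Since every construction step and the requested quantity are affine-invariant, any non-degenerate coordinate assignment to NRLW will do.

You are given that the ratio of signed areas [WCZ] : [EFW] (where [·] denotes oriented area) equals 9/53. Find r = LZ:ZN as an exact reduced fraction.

r = 3/2

Assign N = (0, 0), R = (1, 0), L = (0, 1), W = (-3, 1) — the answer is frame-independent, so this choice is without loss of generality.
1. E is the midpoint of RL ⇒ E = (1/2, 1/2)
2. With LZ:ZN = r, write λ = r/(r+1) so Z = L + λ·(N−L); Z is affine-linear in λ
3. X is the centroid of triangle RNW ⇒ X = (-2/3, 1/3)
4. C lies on line EW with EC:CW = 3:1 ⇒ C = (-17/8, 7/8)
5. F is the midpoint of XZ ⇒ F is an affine combination of earlier points and hence also affine-linear in λ
Every point depending on Z is an affine combination of Z and λ-independent points, so each such coordinate is linear in λ; the λ² term in each signed area is a multiple of (N−L)×(N−L) = 0, so 2·[WCZ] and 2·[EFW] are each linear in λ. Evaluating at λ=0 and λ=1:
  2·[WCZ] = -7/8·λ + 3/8,   2·[EFW] = -7/4·λ + 1/6
So [WCZ]:[EFW] = (-7/8·λ + 3/8) / (-7/4·λ + 1/6). Setting this equal to 9/53:
  -7/8·λ + 3/8 = 9/53·(-7/4·λ + 1/6)  ⇒  λ = 3/5
Then r = λ/(1−λ) = (3/5)/(2/5) = 3/2. Check: with r = 3/2, Z = (0, 2/5) and [WCZ]:[EFW] = 9/53 as required.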